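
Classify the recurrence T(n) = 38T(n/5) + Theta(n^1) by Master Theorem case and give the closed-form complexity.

Master Theorem for T(n) = 38T(n/5) + O(n^1):

a = 38, b = 5, c = 1
log_b(a) = log_5(38) = 2.2602

Case 1: c = 1 < log_5(38) = 2.2602
T(n) = O(n^(log_5 38))

For T(n) = 38T(n/5) + O(n^1): log_5(38) = 2.2602. This is Case 1 of the Master Theorem (c < log_b(a), work dominated by leaves), giving O(n^(log_5 38)).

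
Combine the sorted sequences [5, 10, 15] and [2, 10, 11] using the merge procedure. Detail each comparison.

Merging process:

Compare 5 vs 2: take 2 from right. Merged: [2]
Compare 5 vs 10: take 5 from left. Merged: [2, 5]
Compare 10 vs 10: take 10 from left. Merged: [2, 5, 10]
Compare 15 vs 10: take 10 from right. Merged: [2, 5, 10, 10]
Compare 15 vs 11: take 11 from right. Merged: [2, 5, 10, 10, 11]
Append remaining from left: [15]. Merged: [2, 5, 10, 10, 11, 15]

Final merged array: [2, 5, 10, 10, 11, 15]
Total comparisons: 5

The merged array is [2, 5, 10, 10, 11, 15], requiring 5 comparisons. The merge step runs in O(n) time where n is the total number of elements.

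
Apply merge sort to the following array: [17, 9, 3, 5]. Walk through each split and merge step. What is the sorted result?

Merge sort trace:

Split: [17, 9, 3, 5] -> [17, 9] and [3, 5]
  Split: [17, 9] -> [17] and [9]
  Merge: [17] + [9] -> [9, 17]
  Split: [3, 5] -> [3] and [5]
  Merge: [3] + [5] -> [3, 5]
Merge: [9, 17] + [3, 5] -> [3, 5, 9, 17]

Final sorted array: [3, 5, 9, 17]

The merge sort proceeds by recursively splitting the array and merging sorted halves.
After all merges, the sorted array is [3, 5, 9, 17].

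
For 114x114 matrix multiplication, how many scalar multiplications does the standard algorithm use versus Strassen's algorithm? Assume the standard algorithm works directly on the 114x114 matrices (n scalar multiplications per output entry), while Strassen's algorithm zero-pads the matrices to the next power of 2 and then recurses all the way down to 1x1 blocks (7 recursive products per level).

Matrix multiplication for 114x114 matrices:

Strassen's algorithm requires power-of-2 dimensions. Pad 114x114 to 128x128 (next power of 2).

Standard algorithm: 114^3 = 1481544 multiplications
Strassen's algorithm: 7^(log2(128)) = 7^7 = 823543 multiplications
Savings: 1481544 - 823543 = 658001 multiplications

Standard: 1481544 multiplications (114^3). Strassen: 823543 multiplications (7^7, after padding to 128x128). Strassen reduces 8 recursive multiplications to 7 at each level.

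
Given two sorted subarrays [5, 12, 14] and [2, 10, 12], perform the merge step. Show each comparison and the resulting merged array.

Merging process:

Compare 5 vs 2: take 2 from right. Merged: [2]
Compare 5 vs 10: take 5 from left. Merged: [2, 5]
Compare 12 vs 10: take 10 from right. Merged: [2, 5, 10]
Compare 12 vs 12: take 12 from left. Merged: [2, 5, 10, 12]
Compare 14 vs 12: take 12 from right. Merged: [2, 5, 10, 12, 12]
Append remaining from left: [14]. Merged: [2, 5, 10, 12, 12, 14]

Final merged array: [2, 5, 10, 12, 12, 14]
Total comparisons: 5

The merged array is [2, 5, 10, 12, 12, 14], requiring 5 comparisons. The merge step runs in O(n) time where n is the total number of elements.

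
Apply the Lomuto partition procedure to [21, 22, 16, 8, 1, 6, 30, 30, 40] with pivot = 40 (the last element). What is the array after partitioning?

Lomuto partition with pivot = 40:

Initial array: [21, 22, 16, 8, 1, 6, 30, 30, 40]

arr[0]=21 <= 40: swap with position 0, array becomes [21, 22, 16, 8, 1, 6, 30, 30, 40]
arr[1]=22 <= 40: swap with position 1, array becomes [21, 22, 16, 8, 1, 6, 30, 30, 40]
arr[2]=16 <= 40: swap with position 2, array becomes [21, 22, 16, 8, 1, 6, 30, 30, 40]
arr[3]=8 <= 40: swap with position 3, array becomes [21, 22, 16, 8, 1, 6, 30, 30, 40]
arr[4]=1 <= 40: swap with position 4, array becomes [21, 22, 16, 8, 1, 6, 30, 30, 40]
arr[5]=6 <= 40: swap with position 5, array becomes [21, 22, 16, 8, 1, 6, 30, 30, 40]
arr[6]=30 <= 40: swap with position 6, array becomes [21, 22, 16, 8, 1, 6, 30, 30, 40]
arr[7]=30 <= 40: swap with position 7, array becomes [21, 22, 16, 8, 1, 6, 30, 30, 40]

Place pivot at position 8: [21, 22, 16, 8, 1, 6, 30, 30, 40]
Pivot position: 8

After partitioning with pivot 40, the array becomes [21, 22, 16, 8, 1, 6, 30, 30, 40]. The pivot is placed at index 8. All elements to the left of the pivot are <= 40, and all elements to the right are > 40.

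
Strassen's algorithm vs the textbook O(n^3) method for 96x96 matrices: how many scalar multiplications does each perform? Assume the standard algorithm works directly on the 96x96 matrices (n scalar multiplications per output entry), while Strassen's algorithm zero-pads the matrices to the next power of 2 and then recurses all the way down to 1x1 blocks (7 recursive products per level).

Matrix multiplication for 96x96 matrices:

Strassen's algorithm requires power-of-2 dimensions. Pad 96x96 to 128x128 (next power of 2).

Standard algorithm: 96^3 = 884736 multiplications
Strassen's algorithm: 7^(log2(128)) = 7^7 = 823543 multiplications
Savings: 884736 - 823543 = 61193 multiplications

Standard: 884736 multiplications (96^3). Strassen: 823543 multiplications (7^7, after padding to 128x128). Strassen reduces 8 recursive multiplications to 7 at each level.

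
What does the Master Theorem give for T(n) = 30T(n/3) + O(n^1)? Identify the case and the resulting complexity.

Master Theorem for T(n) = 30T(n/3) + O(n^1):

a = 30, b = 3, c = 1
log_b(a) = log_3(30) = 3.0959

Case 1: c = 1 < log_3(30) = 3.0959
T(n) = O(n^(log_3 30))

For T(n) = 30T(n/3) + O(n^1): log_3(30) = 3.0959. This is Case 1 of the Master Theorem (c < log_b(a), work dominated by leaves), giving O(n^(log_3 30)).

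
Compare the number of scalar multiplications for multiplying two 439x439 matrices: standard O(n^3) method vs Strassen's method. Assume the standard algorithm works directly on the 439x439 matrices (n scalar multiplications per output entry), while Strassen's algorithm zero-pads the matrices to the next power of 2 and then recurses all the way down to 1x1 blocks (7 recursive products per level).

Matrix multiplication for 439x439 matrices:

Strassen's algorithm requires power-of-2 dimensions. Pad 439x439 to 512x512 (next power of 2).

Standard algorithm: 439^3 = 84604519 multiplications
Strassen's algorithm: 7^(log2(512)) = 7^9 = 40353607 multiplications
Savings: 84604519 - 40353607 = 44250912 multiplications

Standard: 84604519 multiplications (439^3). Strassen: 40353607 multiplications (7^9, after padding to 512x512). Strassen reduces 8 recursive multiplications to 7 at each level.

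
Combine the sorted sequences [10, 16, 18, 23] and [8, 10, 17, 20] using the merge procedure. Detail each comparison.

Merging process:

Compare 10 vs 8: take 8 from right. Merged: [8]
Compare 10 vs 10: take 10 from left. Merged: [8, 10]
Compare 16 vs 10: take 10 from right. Merged: [8, 10, 10]
Compare 16 vs 17: take 16 from left. Merged: [8, 10, 10, 16]
Compare 18 vs 17: take 17 from right. Merged: [8, 10, 10, 16, 17]
Compare 18 vs 20: take 18 from left. Merged: [8, 10, 10, 16, 17, 18]
Compare 23 vs 20: take 20 from right. Merged: [8, 10, 10, 16, 17, 18, 20]
Append remaining from left: [23]. Merged: [8, 10, 10, 16, 17, 18, 20, 23]

Final merged array: [8, 10, 10, 16, 17, 18, 20, 23]
Total comparisons: 7

The merged array is [8, 10, 10, 16, 17, 18, 20, 23], requiring 7 comparisons. The merge step runs in O(n) time where n is the total number of elements.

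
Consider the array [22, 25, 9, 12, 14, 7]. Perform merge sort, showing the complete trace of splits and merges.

Merge sort trace:

Split: [22, 25, 9, 12, 14, 7] -> [22, 25, 9] and [12, 14, 7]
  Split: [22, 25, 9] -> [22] and [25, 9]
    Split: [25, 9] -> [25] and [9]
    Merge: [25] + [9] -> [9, 25]
  Merge: [22] + [9, 25] -> [9, 22, 25]
  Split: [12, 14, 7] -> [12] and [14, 7]
    Split: [14, 7] -> [14] and [7]
    Merge: [14] + [7] -> [7, 14]
  Merge: [12] + [7, 14] -> [7, 12, 14]
Merge: [9, 22, 25] + [7, 12, 14] -> [7, 9, 12, 14, 22, 25]

Final sorted array: [7, 9, 12, 14, 22, 25]

The merge sort proceeds by recursively splitting the array and merging sorted halves.
After all merges, the sorted array is [7, 9, 12, 14, 22, 25].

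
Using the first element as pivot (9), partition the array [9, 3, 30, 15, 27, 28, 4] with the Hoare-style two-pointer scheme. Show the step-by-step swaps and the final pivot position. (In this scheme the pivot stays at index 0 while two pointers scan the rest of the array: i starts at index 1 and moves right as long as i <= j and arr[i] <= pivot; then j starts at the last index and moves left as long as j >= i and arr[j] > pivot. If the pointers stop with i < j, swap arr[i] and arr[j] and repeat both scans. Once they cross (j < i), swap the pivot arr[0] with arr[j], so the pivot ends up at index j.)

Hoare-style two-pointer partition with pivot = 9:

Initial array: [9, 3, 30, 15, 27, 28, 4]

Pointers start at i = 1, j = 6.
i stops at index 2 (arr[2]=30 > 9), j stops at index 6 (arr[6]=4 <= 9): swap arr[2] and arr[6], array becomes [9, 3, 4, 15, 27, 28, 30]
i ends at 3, j ends at 2: the pointers have crossed (j < i), so scanning stops.

Swap pivot arr[0] with arr[2] to place pivot at position 2: [4, 3, 9, 15, 27, 28, 30]
Pivot position: 2

After partitioning with pivot 9, the array becomes [4, 3, 9, 15, 27, 28, 30]. The pivot is placed at index 2. All elements to the left of the pivot are <= 9, and all elements to the right are > 9.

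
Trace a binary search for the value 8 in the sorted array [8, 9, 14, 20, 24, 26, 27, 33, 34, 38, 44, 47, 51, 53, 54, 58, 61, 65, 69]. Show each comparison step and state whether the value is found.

Binary search for 8 in [8, 9, 14, 20, 24, 26, 27, 33, 34, 38, 44, 47, 51, 53, 54, 58, 61, 65, 69]:

lo=0, hi=18, mid=9, arr[mid]=38 -> 38 > 8, search left half
lo=0, hi=8, mid=4, arr[mid]=24 -> 24 > 8, search left half
lo=0, hi=3, mid=1, arr[mid]=9 -> 9 > 8, search left half
lo=0, hi=0, mid=0, arr[mid]=8 -> Found target at index 0!

Binary search finds 8 at index 0 after 4 comparisons. The search repeatedly halves the search space by comparing with the middle element.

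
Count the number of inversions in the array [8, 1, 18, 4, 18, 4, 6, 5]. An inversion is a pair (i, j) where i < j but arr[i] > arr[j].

Finding inversions in [8, 1, 18, 4, 18, 4, 6, 5]:

(0, 1): arr[0]=8 > arr[1]=1
(0, 3): arr[0]=8 > arr[3]=4
(0, 5): arr[0]=8 > arr[5]=4
(0, 6): arr[0]=8 > arr[6]=6
(0, 7): arr[0]=8 > arr[7]=5
(2, 3): arr[2]=18 > arr[3]=4
(2, 5): arr[2]=18 > arr[5]=4
(2, 6): arr[2]=18 > arr[6]=6
(2, 7): arr[2]=18 > arr[7]=5
(4, 5): arr[4]=18 > arr[5]=4
(4, 6): arr[4]=18 > arr[6]=6
(4, 7): arr[4]=18 > arr[7]=5
(6, 7): arr[6]=6 > arr[7]=5

Total inversions: 13

The array has 13 inversion(s): (0,1), (0,3), (0,5), (0,6), (0,7), (2,3), (2,5), (2,6), (2,7), (4,5), (4,6), (4,7), (6,7). Each pair (i,j) satisfies i < j and arr[i] > arr[j].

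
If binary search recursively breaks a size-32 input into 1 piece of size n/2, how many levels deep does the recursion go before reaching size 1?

For divide and conquer with division factor 2:

Problem sizes at each level:
Level 0: 32
Level 1: 16
Level 2: 8
Level 3: 4
Level 4: 2
Level 5: 1

The root is level 0 and the size-1 base case is level 5 (the tree spans levels 0 through 5, i.e. 6 levels counting the root), so the depth is the number of divisions: log_2(32) = 5

The recursion tree depth is log_2(32) = 5. At each level, the problem size is divided by 2, so it takes 5 divisions to reduce to a base case of size 1. The algorithm makes 1 recursive call at each level.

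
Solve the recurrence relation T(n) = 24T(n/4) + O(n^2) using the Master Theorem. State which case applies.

Master Theorem for T(n) = 24T(n/4) + O(n^2):

a = 24, b = 4, c = 2
log_b(a) = log_4(24) = 2.2925

Case 1: c = 2 < log_4(24) = 2.2925
T(n) = O(n^(log_4 24))

For T(n) = 24T(n/4) + O(n^2): log_4(24) = 2.2925. This is Case 1 of the Master Theorem (c < log_b(a), work dominated by leaves), giving O(n^(log_4 24)).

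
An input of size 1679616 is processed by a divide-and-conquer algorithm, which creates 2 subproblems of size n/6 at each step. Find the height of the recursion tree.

For divide and conquer with division factor 6:

Problem sizes at each level:
Level 0: 1679616
Level 1: 279936
Level 2: 46656
Level 3: 7776
Level 4: 1296
Level 5: 216
Level 6: 36
Level 7: 6
Level 8: 1

The root is level 0 and the size-1 base case is level 8 (the tree spans levels 0 through 8, i.e. 9 levels counting the root), so the depth is the number of divisions: log_6(1679616) = 8

The recursion tree depth is log_6(1679616) = 8. At each level, the problem size is divided by 6, so it takes 8 divisions to reduce to a base case of size 1. The algorithm makes 2 recursive calls at each level.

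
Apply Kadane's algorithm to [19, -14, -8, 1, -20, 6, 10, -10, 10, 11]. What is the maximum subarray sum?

Using Kadane's algorithm on [19, -14, -8, 1, -20, 6, 10, -10, 10, 11]:

Scanning through the array:
Position 1 (value -14): max_ending_here = 5, max_so_far = 19
Position 2 (value -8): max_ending_here = -3, max_so_far = 19
Position 3 (value 1): max_ending_here = 1, max_so_far = 19
Position 4 (value -20): max_ending_here = -19, max_so_far = 19
Position 5 (value 6): max_ending_here = 6, max_so_far = 19
Position 6 (value 10): max_ending_here = 16, max_so_far = 19
Position 7 (value -10): max_ending_here = 6, max_so_far = 19
Position 8 (value 10): max_ending_here = 16, max_so_far = 19
Position 9 (value 11): max_ending_here = 27, max_so_far = 27

Maximum subarray: [6, 10, -10, 10, 11]
Maximum sum: 27

The maximum subarray is [6, 10, -10, 10, 11] with sum 27. This subarray runs from index 5 to index 9.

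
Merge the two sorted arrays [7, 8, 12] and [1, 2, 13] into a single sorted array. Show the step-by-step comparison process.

Merging process:

Compare 7 vs 1: take 1 from right. Merged: [1]
Compare 7 vs 2: take 2 from right. Merged: [1, 2]
Compare 7 vs 13: take 7 from left. Merged: [1, 2, 7]
Compare 8 vs 13: take 8 from left. Merged: [1, 2, 7, 8]
Compare 12 vs 13: take 12 from left. Merged: [1, 2, 7, 8, 12]
Append remaining from right: [13]. Merged: [1, 2, 7, 8, 12, 13]

Final merged array: [1, 2, 7, 8, 12, 13]
Total comparisons: 5

The merged array is [1, 2, 7, 8, 12, 13], requiring 5 comparisons. The merge step runs in O(n) time where n is the total number of elements.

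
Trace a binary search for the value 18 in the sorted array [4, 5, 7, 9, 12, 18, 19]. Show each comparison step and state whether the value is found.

Binary search for 18 in [4, 5, 7, 9, 12, 18, 19]:

lo=0, hi=6, mid=3, arr[mid]=9 -> 9 < 18, search right half
lo=4, hi=6, mid=5, arr[mid]=18 -> Found target at index 5!

Binary search finds 18 at index 5 after 2 comparisons. The search repeatedly halves the search space by comparing with the middle element.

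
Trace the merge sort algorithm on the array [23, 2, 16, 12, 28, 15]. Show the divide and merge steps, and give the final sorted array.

Merge sort trace:

Split: [23, 2, 16, 12, 28, 15] -> [23, 2, 16] and [12, 28, 15]
  Split: [23, 2, 16] -> [23] and [2, 16]
    Split: [2, 16] -> [2] and [16]
    Merge: [2] + [16] -> [2, 16]
  Merge: [23] + [2, 16] -> [2, 16, 23]
  Split: [12, 28, 15] -> [12] and [28, 15]
    Split: [28, 15] -> [28] and [15]
    Merge: [28] + [15] -> [15, 28]
  Merge: [12] + [15, 28] -> [12, 15, 28]
Merge: [2, 16, 23] + [12, 15, 28] -> [2, 12, 15, 16, 23, 28]

Final sorted array: [2, 12, 15, 16, 23, 28]

The merge sort proceeds by recursively splitting the array and merging sorted halves.
After all merges, the sorted array is [2, 12, 15, 16, 23, 28].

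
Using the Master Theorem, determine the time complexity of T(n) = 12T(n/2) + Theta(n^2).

Master Theorem for T(n) = 12T(n/2) + O(n^2):

a = 12, b = 2, c = 2
log_b(a) = log_2(12) = 3.5850

Case 1: c = 2 < log_2(12) = 3.5850
T(n) = O(n^(log_2 12))

For T(n) = 12T(n/2) + O(n^2): log_2(12) = 3.5850. This is Case 1 of the Master Theorem (c < log_b(a), work dominated by leaves), giving O(n^(log_2 12)).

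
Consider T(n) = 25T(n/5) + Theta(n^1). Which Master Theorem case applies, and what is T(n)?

Master Theorem for T(n) = 25T(n/5) + O(n^1):

a = 25, b = 5, c = 1
log_b(a) = log_5(25) = 2.0000

Case 1: c = 1 < log_5(25) = 2.0000
T(n) = O(n^(log_5 25)) = O(n^2)

For T(n) = 25T(n/5) + O(n^1): log_5(25) = 2.0000. This is Case 1 of the Master Theorem (c < log_b(a), work dominated by leaves), giving O(n^2).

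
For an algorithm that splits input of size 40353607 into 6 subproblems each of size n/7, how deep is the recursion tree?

For divide and conquer with division factor 7:

Problem sizes at each level:
Level 0: 40353607
Level 1: 5764801
Level 2: 823543
Level 3: 117649
Level 4: 16807
Level 5: 2401
Level 6: 343
Level 7: 49
Level 8: 7
Level 9: 1

The root is level 0 and the size-1 base case is level 9 (the tree spans levels 0 through 9, i.e. 10 levels counting the root), so the depth is the number of divisions: log_7(40353607) = 9

The recursion tree depth is log_7(40353607) = 9. At each level, the problem size is divided by 7, so it takes 9 divisions to reduce to a base case of size 1. The algorithm makes 6 recursive calls at each level.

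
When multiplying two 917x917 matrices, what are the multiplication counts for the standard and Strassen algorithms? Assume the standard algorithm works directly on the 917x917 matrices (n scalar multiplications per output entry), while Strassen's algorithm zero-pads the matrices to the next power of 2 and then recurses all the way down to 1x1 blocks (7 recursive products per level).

Matrix multiplication for 917x917 matrices:

Strassen's algorithm requires power-of-2 dimensions. Pad 917x917 to 1024x1024 (next power of 2).

Standard algorithm: 917^3 = 771095213 multiplications
Strassen's algorithm: 7^(log2(1024)) = 7^10 = 282475249 multiplications
Savings: 771095213 - 282475249 = 488619964 multiplications

Standard: 771095213 multiplications (917^3). Strassen: 282475249 multiplications (7^10, after padding to 1024x1024). Strassen reduces 8 recursive multiplications to 7 at each level.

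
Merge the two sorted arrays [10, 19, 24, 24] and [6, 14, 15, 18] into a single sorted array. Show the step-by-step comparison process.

Merging process:

Compare 10 vs 6: take 6 from right. Merged: [6]
Compare 10 vs 14: take 10 from left. Merged: [6, 10]
Compare 19 vs 14: take 14 from right. Merged: [6, 10, 14]
Compare 19 vs 15: take 15 from right. Merged: [6, 10, 14, 15]
Compare 19 vs 18: take 18 from right. Merged: [6, 10, 14, 15, 18]
Append remaining from left: [19, 24, 24]. Merged: [6, 10, 14, 15, 18, 19, 24, 24]

Final merged array: [6, 10, 14, 15, 18, 19, 24, 24]
Total comparisons: 5

The merged array is [6, 10, 14, 15, 18, 19, 24, 24], requiring 5 comparisons. The merge step runs in O(n) time where n is the total number of elements.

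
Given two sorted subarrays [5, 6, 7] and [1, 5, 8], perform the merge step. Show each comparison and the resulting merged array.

Merging process:

Compare 5 vs 1: take 1 from right. Merged: [1]
Compare 5 vs 5: take 5 from left. Merged: [1, 5]
Compare 6 vs 5: take 5 from right. Merged: [1, 5, 5]
Compare 6 vs 8: take 6 from left. Merged: [1, 5, 5, 6]
Compare 7 vs 8: take 7 from left. Merged: [1, 5, 5, 6, 7]
Append remaining from right: [8]. Merged: [1, 5, 5, 6, 7, 8]

Final merged array: [1, 5, 5, 6, 7, 8]
Total comparisons: 5

The merged array is [1, 5, 5, 6, 7, 8], requiring 5 comparisons. The merge step runs in O(n) time where n is the total number of elements.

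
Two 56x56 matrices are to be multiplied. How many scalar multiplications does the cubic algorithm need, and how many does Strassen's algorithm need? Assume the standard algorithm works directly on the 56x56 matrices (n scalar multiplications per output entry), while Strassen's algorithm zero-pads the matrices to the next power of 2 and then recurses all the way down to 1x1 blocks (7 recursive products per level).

Matrix multiplication for 56x56 matrices:

Strassen's algorithm requires power-of-2 dimensions. Pad 56x56 to 64x64 (next power of 2).

Standard algorithm: 56^3 = 175616 multiplications
Strassen's algorithm: 7^(log2(64)) = 7^6 = 117649 multiplications
Savings: 175616 - 117649 = 57967 multiplications

Standard: 175616 multiplications (56^3). Strassen: 117649 multiplications (7^6, after padding to 64x64). Strassen reduces 8 recursive multiplications to 7 at each level.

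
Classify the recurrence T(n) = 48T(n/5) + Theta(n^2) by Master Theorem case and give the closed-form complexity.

Master Theorem for T(n) = 48T(n/5) + O(n^2):

a = 48, b = 5, c = 2
log_b(a) = log_5(48) = 2.4053

Case 1: c = 2 < log_5(48) = 2.4053
T(n) = O(n^(log_5 48))

For T(n) = 48T(n/5) + O(n^2): log_5(48) = 2.4053. This is Case 1 of the Master Theorem (c < log_b(a), work dominated by leaves), giving O(n^(log_5 48)).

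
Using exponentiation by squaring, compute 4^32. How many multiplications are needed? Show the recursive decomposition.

Computing 4^32 by squaring (build up from 4^1; each line after the first costs one multiplication):

4^1 = 4
4^2 = (4^1)^2 = 4^2 = 16
4^4 = (4^2)^2 = 16^2 = 256
4^8 = (4^4)^2 = 256^2 = 65536
4^16 = (4^8)^2 = 65536^2 = 4294967296
4^32 = (4^16)^2 = 4294967296^2 = 18446744073709551616

Result: 18446744073709551616
Multiplications needed: 5 (5 lines after 4^1)

4^32 = 18446744073709551616. Using exponentiation by squaring, this requires 5 multiplications. The key idea: if the exponent is even, square the half-power; if odd, multiply by the base once.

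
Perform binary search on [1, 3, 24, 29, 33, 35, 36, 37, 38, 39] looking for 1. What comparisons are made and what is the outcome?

Binary search for 1 in [1, 3, 24, 29, 33, 35, 36, 37, 38, 39]:

lo=0, hi=9, mid=4, arr[mid]=33 -> 33 > 1, search left half
lo=0, hi=3, mid=1, arr[mid]=3 -> 3 > 1, search left half
lo=0, hi=0, mid=0, arr[mid]=1 -> Found target at index 0!

Binary search finds 1 at index 0 after 3 comparisons. The search repeatedly halves the search space by comparing with the middle element.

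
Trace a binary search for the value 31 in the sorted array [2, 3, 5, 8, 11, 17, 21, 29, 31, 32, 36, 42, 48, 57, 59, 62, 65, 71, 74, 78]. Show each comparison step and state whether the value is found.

Binary search for 31 in [2, 3, 5, 8, 11, 17, 21, 29, 31, 32, 36, 42, 48, 57, 59, 62, 65, 71, 74, 78]:

lo=0, hi=19, mid=9, arr[mid]=32 -> 32 > 31, search left half
lo=0, hi=8, mid=4, arr[mid]=11 -> 11 < 31, search right half
lo=5, hi=8, mid=6, arr[mid]=21 -> 21 < 31, search right half
lo=7, hi=8, mid=7, arr[mid]=29 -> 29 < 31, search right half
lo=8, hi=8, mid=8, arr[mid]=31 -> Found target at index 8!

Binary search finds 31 at index 8 after 5 comparisons. The search repeatedly halves the search space by comparing with the middle element.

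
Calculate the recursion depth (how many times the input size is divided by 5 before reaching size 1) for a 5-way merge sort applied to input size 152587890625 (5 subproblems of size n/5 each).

For divide and conquer with division factor 5:

Problem sizes at each level:
Level 0: 152587890625
Level 1: 30517578125
Level 2: 6103515625
Level 3: 1220703125
Level 4: 244140625
Level 5: 48828125
Level 6: 9765625
Level 7: 1953125
Level 8: 390625
Level 9: 78125
Level 10: 15625
Level 11: 3125
Level 12: 625
Level 13: 125
Level 14: 25
Level 15: 5
Level 16: 1

The root is level 0 and the size-1 base case is level 16 (the tree spans levels 0 through 16, i.e. 17 levels counting the root), so the depth is the number of divisions: log_5(152587890625) = 16

The recursion tree depth is log_5(152587890625) = 16. At each level, the problem size is divided by 5, so it takes 16 divisions to reduce to a base case of size 1. The algorithm makes 5 recursive calls at each level.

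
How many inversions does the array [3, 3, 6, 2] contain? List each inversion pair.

Finding inversions in [3, 3, 6, 2]:

(0, 3): arr[0]=3 > arr[3]=2
(1, 3): arr[1]=3 > arr[3]=2
(2, 3): arr[2]=6 > arr[3]=2

Total inversions: 3

The array has 3 inversion(s): (0,3), (1,3), (2,3). Each pair (i,j) satisfies i < j and arr[i] > arr[j].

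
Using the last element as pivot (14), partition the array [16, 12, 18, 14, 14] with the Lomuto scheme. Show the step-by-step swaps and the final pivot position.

Lomuto partition with pivot = 14:

Initial array: [16, 12, 18, 14, 14]

arr[0]=16 > 14: no swap
arr[1]=12 <= 14: swap with position 0, array becomes [12, 16, 18, 14, 14]
arr[2]=18 > 14: no swap
arr[3]=14 <= 14: swap with position 1, array becomes [12, 14, 18, 16, 14]

Place pivot at position 2: [12, 14, 14, 16, 18]
Pivot position: 2

After partitioning with pivot 14, the array becomes [12, 14, 14, 16, 18]. The pivot is placed at index 2. All elements to the left of the pivot are <= 14, and all elements to the right are > 14.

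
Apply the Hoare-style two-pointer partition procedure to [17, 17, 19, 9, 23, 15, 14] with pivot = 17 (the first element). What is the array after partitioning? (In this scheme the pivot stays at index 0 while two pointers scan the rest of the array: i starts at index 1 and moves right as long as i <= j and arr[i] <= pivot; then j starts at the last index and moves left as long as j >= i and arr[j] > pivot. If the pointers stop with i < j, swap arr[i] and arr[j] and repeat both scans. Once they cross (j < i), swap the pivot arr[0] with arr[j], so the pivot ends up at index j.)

Hoare-style two-pointer partition with pivot = 17:

Initial array: [17, 17, 19, 9, 23, 15, 14]

Pointers start at i = 1, j = 6.
i stops at index 2 (arr[2]=19 > 17), j stops at index 6 (arr[6]=14 <= 17): swap arr[2] and arr[6], array becomes [17, 17, 14, 9, 23, 15, 19]
i stops at index 4 (arr[4]=23 > 17), j stops at index 5 (arr[5]=15 <= 17): swap arr[4] and arr[5], array becomes [17, 17, 14, 9, 15, 23, 19]
i ends at 5, j ends at 4: the pointers have crossed (j < i), so scanning stops.

Swap pivot arr[0] with arr[4] to place pivot at position 4: [15, 17, 14, 9, 17, 23, 19]
Pivot position: 4

After partitioning with pivot 17, the array becomes [15, 17, 14, 9, 17, 23, 19]. The pivot is placed at index 4. All elements to the left of the pivot are <= 17, and all elements to the right are > 17.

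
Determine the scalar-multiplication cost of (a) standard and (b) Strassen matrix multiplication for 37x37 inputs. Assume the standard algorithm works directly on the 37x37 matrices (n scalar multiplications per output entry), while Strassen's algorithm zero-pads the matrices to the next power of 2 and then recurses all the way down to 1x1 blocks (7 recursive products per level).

Matrix multiplication for 37x37 matrices:

Strassen's algorithm requires power-of-2 dimensions. Pad 37x37 to 64x64 (next power of 2).

Standard algorithm: 37^3 = 50653 multiplications
Strassen's algorithm: 7^(log2(64)) = 7^6 = 117649 multiplications
Difference: 50653 - 117649 = -66996 (Strassen uses MORE here due to padding overhead — for small or just-over-power-of-2 n, padding can outweigh the per-level savings)

Standard: 50653 multiplications (37^3). Strassen: 117649 multiplications (7^6, after padding to 64x64). Strassen reduces 8 recursive multiplications to 7 at each level.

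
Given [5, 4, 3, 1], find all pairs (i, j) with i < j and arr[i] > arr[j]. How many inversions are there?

Finding inversions in [5, 4, 3, 1]:

(0, 1): arr[0]=5 > arr[1]=4
(0, 2): arr[0]=5 > arr[2]=3
(0, 3): arr[0]=5 > arr[3]=1
(1, 2): arr[1]=4 > arr[2]=3
(1, 3): arr[1]=4 > arr[3]=1
(2, 3): arr[2]=3 > arr[3]=1

Total inversions: 6

The array has 6 inversion(s): (0,1), (0,2), (0,3), (1,2), (1,3), (2,3). Each pair (i,j) satisfies i < j and arr[i] > arr[j].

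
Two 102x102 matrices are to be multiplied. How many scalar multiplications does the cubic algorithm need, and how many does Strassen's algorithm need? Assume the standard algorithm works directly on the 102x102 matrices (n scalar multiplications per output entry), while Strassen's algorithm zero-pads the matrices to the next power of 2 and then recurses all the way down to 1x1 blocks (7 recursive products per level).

Matrix multiplication for 102x102 matrices:

Strassen's algorithm requires power-of-2 dimensions. Pad 102x102 to 128x128 (next power of 2).

Standard algorithm: 102^3 = 1061208 multiplications
Strassen's algorithm: 7^(log2(128)) = 7^7 = 823543 multiplications
Savings: 1061208 - 823543 = 237665 multiplications

Standard: 1061208 multiplications (102^3). Strassen: 823543 multiplications (7^7, after padding to 128x128). Strassen reduces 8 recursive multiplications to 7 at each level.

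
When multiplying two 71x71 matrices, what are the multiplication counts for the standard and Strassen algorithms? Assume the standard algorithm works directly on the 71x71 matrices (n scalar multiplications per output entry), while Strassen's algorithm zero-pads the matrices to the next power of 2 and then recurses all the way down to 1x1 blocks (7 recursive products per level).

Matrix multiplication for 71x71 matrices:

Strassen's algorithm requires power-of-2 dimensions. Pad 71x71 to 128x128 (next power of 2).

Standard algorithm: 71^3 = 357911 multiplications
Strassen's algorithm: 7^(log2(128)) = 7^7 = 823543 multiplications
Difference: 357911 - 823543 = -465632 (Strassen uses MORE here due to padding overhead — for small or just-over-power-of-2 n, padding can outweigh the per-level savings)

Standard: 357911 multiplications (71^3). Strassen: 823543 multiplications (7^7, after padding to 128x128). Strassen reduces 8 recursive multiplications to 7 at each level.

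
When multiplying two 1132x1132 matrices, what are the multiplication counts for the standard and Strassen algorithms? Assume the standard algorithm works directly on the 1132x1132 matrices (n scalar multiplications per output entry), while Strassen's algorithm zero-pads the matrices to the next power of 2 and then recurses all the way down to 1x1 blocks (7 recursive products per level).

Matrix multiplication for 1132x1132 matrices:

Strassen's algorithm requires power-of-2 dimensions. Pad 1132x1132 to 2048x2048 (next power of 2).

Standard algorithm: 1132^3 = 1450571968 multiplications
Strassen's algorithm: 7^(log2(2048)) = 7^11 = 1977326743 multiplications
Difference: 1450571968 - 1977326743 = -526754775 (Strassen uses MORE here due to padding overhead — for small or just-over-power-of-2 n, padding can outweigh the per-level savings)

Standard: 1450571968 multiplications (1132^3). Strassen: 1977326743 multiplications (7^11, after padding to 2048x2048). Strassen reduces 8 recursive multiplications to 7 at each level.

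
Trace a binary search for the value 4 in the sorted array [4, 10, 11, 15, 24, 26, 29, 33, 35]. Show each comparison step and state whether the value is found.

Binary search for 4 in [4, 10, 11, 15, 24, 26, 29, 33, 35]:

lo=0, hi=8, mid=4, arr[mid]=24 -> 24 > 4, search left half
lo=0, hi=3, mid=1, arr[mid]=10 -> 10 > 4, search left half
lo=0, hi=0, mid=0, arr[mid]=4 -> Found target at index 0!

Binary search finds 4 at index 0 after 3 comparisons. The search repeatedly halves the search space by comparing with the middle element.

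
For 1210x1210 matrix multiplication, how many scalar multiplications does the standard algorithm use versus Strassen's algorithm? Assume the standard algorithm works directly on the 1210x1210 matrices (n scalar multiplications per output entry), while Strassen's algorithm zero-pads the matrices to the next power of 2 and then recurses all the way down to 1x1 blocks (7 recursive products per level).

Matrix multiplication for 1210x1210 matrices:

Strassen's algorithm requires power-of-2 dimensions. Pad 1210x1210 to 2048x2048 (next power of 2).

Standard algorithm: 1210^3 = 1771561000 multiplications
Strassen's algorithm: 7^(log2(2048)) = 7^11 = 1977326743 multiplications
Difference: 1771561000 - 1977326743 = -205765743 (Strassen uses MORE here due to padding overhead — for small or just-over-power-of-2 n, padding can outweigh the per-level savings)

Standard: 1771561000 multiplications (1210^3). Strassen: 1977326743 multiplications (7^11, after padding to 2048x2048). Strassen reduces 8 recursive multiplications to 7 at each level.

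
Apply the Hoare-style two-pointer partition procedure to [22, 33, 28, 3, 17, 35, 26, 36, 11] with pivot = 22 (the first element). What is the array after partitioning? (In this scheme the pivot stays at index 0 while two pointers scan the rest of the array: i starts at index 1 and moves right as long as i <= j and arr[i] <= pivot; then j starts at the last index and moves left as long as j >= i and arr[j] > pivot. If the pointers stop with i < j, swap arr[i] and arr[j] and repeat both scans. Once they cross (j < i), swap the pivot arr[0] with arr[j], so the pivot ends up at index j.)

Hoare-style two-pointer partition with pivot = 22:

Initial array: [22, 33, 28, 3, 17, 35, 26, 36, 11]

Pointers start at i = 1, j = 8.
i stops at index 1 (arr[1]=33 > 22), j stops at index 8 (arr[8]=11 <= 22): swap arr[1] and arr[8], array becomes [22, 11, 28, 3, 17, 35, 26, 36, 33]
i stops at index 2 (arr[2]=28 > 22), j stops at index 4 (arr[4]=17 <= 22): swap arr[2] and arr[4], array becomes [22, 11, 17, 3, 28, 35, 26, 36, 33]
i ends at 4, j ends at 3: the pointers have crossed (j < i), so scanning stops.

Swap pivot arr[0] with arr[3] to place pivot at position 3: [3, 11, 17, 22, 28, 35, 26, 36, 33]
Pivot position: 3

After partitioning with pivot 22, the array becomes [3, 11, 17, 22, 28, 35, 26, 36, 33]. The pivot is placed at index 3. All elements to the left of the pivot are <= 22, and all elements to the right are > 22.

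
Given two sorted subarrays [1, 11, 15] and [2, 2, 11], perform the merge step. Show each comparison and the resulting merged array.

Merging process:

Compare 1 vs 2: take 1 from left. Merged: [1]
Compare 11 vs 2: take 2 from right. Merged: [1, 2]
Compare 11 vs 2: take 2 from right. Merged: [1, 2, 2]
Compare 11 vs 11: take 11 from left. Merged: [1, 2, 2, 11]
Compare 15 vs 11: take 11 from right. Merged: [1, 2, 2, 11, 11]
Append remaining from left: [15]. Merged: [1, 2, 2, 11, 11, 15]

Final merged array: [1, 2, 2, 11, 11, 15]
Total comparisons: 5

The merged array is [1, 2, 2, 11, 11, 15], requiring 5 comparisons. The merge step runs in O(n) time where n is the total number of elements.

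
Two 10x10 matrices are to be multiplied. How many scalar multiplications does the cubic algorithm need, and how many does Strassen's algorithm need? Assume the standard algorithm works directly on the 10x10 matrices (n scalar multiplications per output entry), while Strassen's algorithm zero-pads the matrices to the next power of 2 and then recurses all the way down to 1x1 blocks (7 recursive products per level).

Matrix multiplication for 10x10 matrices:

Strassen's algorithm requires power-of-2 dimensions. Pad 10x10 to 16x16 (next power of 2).

Standard algorithm: 10^3 = 1000 multiplications
Strassen's algorithm: 7^(log2(16)) = 7^4 = 2401 multiplications
Difference: 1000 - 2401 = -1401 (Strassen uses MORE here due to padding overhead — for small or just-over-power-of-2 n, padding can outweigh the per-level savings)

Standard: 1000 multiplications (10^3). Strassen: 2401 multiplications (7^4, after padding to 16x16). Strassen reduces 8 recursive multiplications to 7 at each level.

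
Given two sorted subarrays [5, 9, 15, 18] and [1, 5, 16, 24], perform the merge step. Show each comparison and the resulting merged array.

Merging process:

Compare 5 vs 1: take 1 from right. Merged: [1]
Compare 5 vs 5: take 5 from left. Merged: [1, 5]
Compare 9 vs 5: take 5 from right. Merged: [1, 5, 5]
Compare 9 vs 16: take 9 from left. Merged: [1, 5, 5, 9]
Compare 15 vs 16: take 15 from left. Merged: [1, 5, 5, 9, 15]
Compare 18 vs 16: take 16 from right. Merged: [1, 5, 5, 9, 15, 16]
Compare 18 vs 24: take 18 from left. Merged: [1, 5, 5, 9, 15, 16, 18]
Append remaining from right: [24]. Merged: [1, 5, 5, 9, 15, 16, 18, 24]

Final merged array: [1, 5, 5, 9, 15, 16, 18, 24]
Total comparisons: 7

The merged array is [1, 5, 5, 9, 15, 16, 18, 24], requiring 7 comparisons. The merge step runs in O(n) time where n is the total number of elements.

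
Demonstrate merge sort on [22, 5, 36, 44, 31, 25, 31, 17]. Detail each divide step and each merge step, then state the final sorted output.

Merge sort trace:

Split: [22, 5, 36, 44, 31, 25, 31, 17] -> [22, 5, 36, 44] and [31, 25, 31, 17]
  Split: [22, 5, 36, 44] -> [22, 5] and [36, 44]
    Split: [22, 5] -> [22] and [5]
    Merge: [22] + [5] -> [5, 22]
    Split: [36, 44] -> [36] and [44]
    Merge: [36] + [44] -> [36, 44]
  Merge: [5, 22] + [36, 44] -> [5, 22, 36, 44]
  Split: [31, 25, 31, 17] -> [31, 25] and [31, 17]
    Split: [31, 25] -> [31] and [25]
    Merge: [31] + [25] -> [25, 31]
    Split: [31, 17] -> [31] and [17]
    Merge: [31] + [17] -> [17, 31]
  Merge: [25, 31] + [17, 31] -> [17, 25, 31, 31]
Merge: [5, 22, 36, 44] + [17, 25, 31, 31] -> [5, 17, 22, 25, 31, 31, 36, 44]

Final sorted array: [5, 17, 22, 25, 31, 31, 36, 44]

The merge sort proceeds by recursively splitting the array and merging sorted halves.
After all merges, the sorted array is [5, 17, 22, 25, 31, 31, 36, 44].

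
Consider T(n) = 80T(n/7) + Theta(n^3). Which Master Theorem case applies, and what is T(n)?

Master Theorem for T(n) = 80T(n/7) + O(n^3):

a = 80, b = 7, c = 3
log_b(a) = log_7(80) = 2.2519

Case 3: c = 3 > log_7(80) = 2.2519
T(n) = O(n^3) = O(n^3)

For T(n) = 80T(n/7) + O(n^3): log_7(80) = 2.2519. This is Case 3 of the Master Theorem (c > log_b(a), work dominated by root), giving O(n^3).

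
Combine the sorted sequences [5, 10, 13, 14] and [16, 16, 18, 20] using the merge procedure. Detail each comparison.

Merging process:

Compare 5 vs 16: take 5 from left. Merged: [5]
Compare 10 vs 16: take 10 from left. Merged: [5, 10]
Compare 13 vs 16: take 13 from left. Merged: [5, 10, 13]
Compare 14 vs 16: take 14 from left. Merged: [5, 10, 13, 14]
Append remaining from right: [16, 16, 18, 20]. Merged: [5, 10, 13, 14, 16, 16, 18, 20]

Final merged array: [5, 10, 13, 14, 16, 16, 18, 20]
Total comparisons: 4

The merged array is [5, 10, 13, 14, 16, 16, 18, 20], requiring 4 comparisons. The merge step runs in O(n) time where n is the total number of elements.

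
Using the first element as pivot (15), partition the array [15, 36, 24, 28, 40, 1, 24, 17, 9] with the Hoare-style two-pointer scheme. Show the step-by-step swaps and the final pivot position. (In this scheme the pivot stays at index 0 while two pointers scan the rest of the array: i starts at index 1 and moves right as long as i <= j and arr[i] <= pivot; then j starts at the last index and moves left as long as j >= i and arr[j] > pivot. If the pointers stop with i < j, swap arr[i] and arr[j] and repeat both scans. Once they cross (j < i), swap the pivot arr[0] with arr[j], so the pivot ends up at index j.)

Hoare-style two-pointer partition with pivot = 15:

Initial array: [15, 36, 24, 28, 40, 1, 24, 17, 9]

Pointers start at i = 1, j = 8.
i stops at index 1 (arr[1]=36 > 15), j stops at index 8 (arr[8]=9 <= 15): swap arr[1] and arr[8], array becomes [15, 9, 24, 28, 40, 1, 24, 17, 36]
i stops at index 2 (arr[2]=24 > 15), j stops at index 5 (arr[5]=1 <= 15): swap arr[2] and arr[5], array becomes [15, 9, 1, 28, 40, 24, 24, 17, 36]
i ends at 3, j ends at 2: the pointers have crossed (j < i), so scanning stops.

Swap pivot arr[0] with arr[2] to place pivot at position 2: [1, 9, 15, 28, 40, 24, 24, 17, 36]
Pivot position: 2

After partitioning with pivot 15, the array becomes [1, 9, 15, 28, 40, 24, 24, 17, 36]. The pivot is placed at index 2. All elements to the left of the pivot are <= 15, and all elements to the right are > 15.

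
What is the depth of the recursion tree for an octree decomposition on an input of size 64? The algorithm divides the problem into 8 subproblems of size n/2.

For divide and conquer with division factor 2:

Problem sizes at each level:
Level 0: 64
Level 1: 32
Level 2: 16
Level 3: 8
Level 4: 4
Level 5: 2
Level 6: 1

The root is level 0 and the size-1 base case is level 6 (the tree spans levels 0 through 6, i.e. 7 levels counting the root), so the depth is the number of divisions: log_2(64) = 6

The recursion tree depth is log_2(64) = 6. At each level, the problem size is divided by 2, so it takes 6 divisions to reduce to a base case of size 1. The algorithm makes 8 recursive calls at each level.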